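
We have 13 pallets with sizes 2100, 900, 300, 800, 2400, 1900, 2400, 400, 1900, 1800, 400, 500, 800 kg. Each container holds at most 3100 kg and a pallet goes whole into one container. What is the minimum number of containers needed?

6

Total = 2400 + 2400 + 2100 + 1900 + 1900 + 1800 + 900 + 800 + 800 + 500 + 400 + 400 + 300 = 16600 kg.
Lower bound: ⌈16600/3100⌉ = 6 containers.
A packing using 6 containers:
  container 1: 2400 + 500 = 2900
  container 2: 2400 + 400 + 300 = 3100
  container 3: 2100 + 900 = 3000
  container 4: 1900 + 800 + 400 = 3100
  container 5: 1900 + 800 = 2700
  container 6: 1800 = 1800
This matches the lower bound, so 6 is optimal.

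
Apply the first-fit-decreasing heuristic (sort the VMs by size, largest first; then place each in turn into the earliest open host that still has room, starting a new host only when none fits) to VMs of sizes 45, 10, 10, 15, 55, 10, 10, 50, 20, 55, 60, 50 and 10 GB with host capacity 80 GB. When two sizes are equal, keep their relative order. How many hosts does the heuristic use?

6

Sorted descending: 60, 55, 55, 50, 50, 45, 20, 15, 10, 10, 10, 10, 10.
  60 → host 1 (new)  [load 60/80]
  55 → host 2 (new)  [load 55/80]
  55 → host 3 (new)  [load 55/80]
  50 → host 4 (new)  [load 50/80]
  50 → host 5 (new)  [load 50/80]
  45 → host 6 (new)  [load 45/80]
  20 → host 1  [load 80/80]
  15 → host 2  [load 70/80]
  10 → host 2  [load 80/80]
  10 → host 3  [load 65/80]
  10 → host 3  [load 75/80]
  10 → host 4  [load 60/80]
  10 → host 4  [load 70/80]
6 hosts opened.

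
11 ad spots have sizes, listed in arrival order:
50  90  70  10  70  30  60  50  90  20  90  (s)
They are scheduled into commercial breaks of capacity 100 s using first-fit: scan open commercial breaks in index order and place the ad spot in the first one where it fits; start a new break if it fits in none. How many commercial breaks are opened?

  50 → break 1 (new)  [load 50/100]
  90 → break 2 (new)  [load 90/100]
  70 → break 3 (new)  [load 70/100]
  10 → break 1  [load 60/100]
  70 → break 4 (new)  [load 70/100]
  30 → break 1  [load 90/100]
  60 → break 5 (new)  [load 60/100]
  50 → break 6 (new)  [load 50/100]
  90 → break 7 (new)  [load 90/100]
  20 → break 3  [load 90/100]
  90 → break 8 (new)  [load 90/100]
8 commercial breaks opened.

8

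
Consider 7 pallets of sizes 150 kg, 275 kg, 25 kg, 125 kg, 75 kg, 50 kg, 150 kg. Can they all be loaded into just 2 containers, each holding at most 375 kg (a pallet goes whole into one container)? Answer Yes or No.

No

Total = 850 kg; ⌈850/375⌉ = 3.
At least 3 containers are required, but only 2 are allowed.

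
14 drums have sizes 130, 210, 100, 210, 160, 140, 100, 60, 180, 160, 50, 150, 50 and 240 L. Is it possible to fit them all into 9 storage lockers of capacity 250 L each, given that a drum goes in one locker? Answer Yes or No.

A valid assignment using 9 storage lockers:
  locker 1: 240 = 240
  locker 2: 210 = 210
  locker 3: 210 = 210
  locker 4: 180 + 60 = 240
  locker 5: 160 + 50 = 210
  locker 6: 160 + 50 = 210
  locker 7: 150 + 100 = 250
  locker 8: 140 + 100 = 240
  locker 9: 130 = 130
Every load is within 250 L, so 9 storage lockers suffice.

Yes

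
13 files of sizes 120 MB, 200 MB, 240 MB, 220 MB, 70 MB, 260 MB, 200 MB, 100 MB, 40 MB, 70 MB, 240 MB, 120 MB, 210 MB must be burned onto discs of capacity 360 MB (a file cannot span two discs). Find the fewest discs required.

7

Total = 260 + 240 + 240 + 220 + 210 + 200 + 200 + 120 + 120 + 100 + 70 + 70 + 40 = 2090 MB.
Lower bound: ⌈2090/360⌉ = 6 discs.
Also, 7 files each exceed 180 MB, and no two of those can share a disc, so at least 7 discs are needed.
A packing using 7 discs:
  disc 1: 260 + 100 = 360
  disc 2: 240 + 120 = 360
  disc 3: 240 + 120 = 360
  disc 4: 220 + 70 + 70 = 360
  disc 5: 210 + 40 = 250
  disc 6: 200 = 200
  disc 7: 200 = 200
This matches the lower bound, so 7 is optimal.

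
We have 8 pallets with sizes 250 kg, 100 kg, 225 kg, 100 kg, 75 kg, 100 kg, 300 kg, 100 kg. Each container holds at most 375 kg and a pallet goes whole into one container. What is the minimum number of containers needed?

4

Total = 300 + 250 + 225 + 100 + 100 + 100 + 100 + 75 = 1250 kg.
Lower bound: ⌈1250/375⌉ = 4 containers.
A packing using 4 containers:
  container 1: 300 + 75 = 375
  container 2: 250 + 100 = 350
  container 3: 225 + 100 = 325
  container 4: 100 + 100 = 200
This matches the lower bound, so 4 is optimal.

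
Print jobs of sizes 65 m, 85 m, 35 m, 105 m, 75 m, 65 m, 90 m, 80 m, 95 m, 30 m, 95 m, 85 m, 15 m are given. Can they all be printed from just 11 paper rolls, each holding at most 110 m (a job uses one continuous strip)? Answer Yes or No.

Yes

A valid assignment using 10 paper rolls:
  roll 1: 105 = 105
  roll 2: 95 + 15 = 110
  roll 3: 95 = 95
  roll 4: 90 = 90
  roll 5: 85 = 85
  roll 6: 85 = 85
  roll 7: 80 + 30 = 110
  roll 8: 75 + 35 = 110
  roll 9: 65 = 65
  roll 10: 65 = 65
That uses only 10 ≤ 11, so 11 paper rolls are enough.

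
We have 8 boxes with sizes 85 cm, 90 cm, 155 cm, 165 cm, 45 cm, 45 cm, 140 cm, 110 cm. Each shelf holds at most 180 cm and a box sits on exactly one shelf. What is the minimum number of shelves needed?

Total = 165 + 155 + 140 + 110 + 90 + 85 + 45 + 45 = 835 cm.
Lower bound: ⌈835/180⌉ = 5 shelves.
A packing using 6 shelves:
  shelf 1: 165 = 165
  shelf 2: 155 = 155
  shelf 3: 140 = 140
  shelf 4: 110 + 45 = 155
  shelf 5: 90 + 85 = 175
  shelf 6: 45 = 45
No arrangement into 5 shelves stays within capacity, so 6 is optimal.

6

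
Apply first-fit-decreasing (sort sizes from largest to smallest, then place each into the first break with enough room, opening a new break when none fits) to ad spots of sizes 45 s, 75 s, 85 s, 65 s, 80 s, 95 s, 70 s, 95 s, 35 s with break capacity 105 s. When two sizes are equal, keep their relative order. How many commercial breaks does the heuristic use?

8

Sorted descending: 95, 95, 85, 80, 75, 70, 65, 45, 35.
  95 → break 1 (new)  [load 95/105]
  95 → break 2 (new)  [load 95/105]
  85 → break 3 (new)  [load 85/105]
  80 → break 4 (new)  [load 80/105]
  75 → break 5 (new)  [load 75/105]
  70 → break 6 (new)  [load 70/105]
  65 → break 7 (new)  [load 65/105]
  45 → break 8 (new)  [load 45/105]
  35 → break 6  [load 105/105]
8 commercial breaks opened.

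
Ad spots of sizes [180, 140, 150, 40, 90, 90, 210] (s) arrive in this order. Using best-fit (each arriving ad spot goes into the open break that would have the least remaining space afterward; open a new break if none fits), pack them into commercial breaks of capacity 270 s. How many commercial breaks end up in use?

4

  180 → break 1 (new)  [load 180/270]
  140 → break 2 (new)  [load 140/270]
  150 → break 3 (new)  [load 150/270]
  40 → break 1  [load 220/270]
  90 → break 3  [load 240/270]
  90 → break 2  [load 230/270]
  210 → break 4 (new)  [load 210/270]
4 commercial breaks opened.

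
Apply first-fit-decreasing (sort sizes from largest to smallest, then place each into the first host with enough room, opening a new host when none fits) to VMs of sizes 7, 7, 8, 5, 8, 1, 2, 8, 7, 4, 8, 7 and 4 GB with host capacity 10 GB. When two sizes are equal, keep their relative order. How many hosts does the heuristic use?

Sorted descending: 8, 8, 8, 8, 7, 7, 7, 7, 5, 4, 4, 2, 1.
  8 → host 1 (new)  [load 8/10]
  8 → host 2 (new)  [load 8/10]
  8 → host 3 (new)  [load 8/10]
  8 → host 4 (new)  [load 8/10]
  7 → host 5 (new)  [load 7/10]
  7 → host 6 (new)  [load 7/10]
  7 → host 7 (new)  [load 7/10]
  7 → host 8 (new)  [load 7/10]
  5 → host 9 (new)  [load 5/10]
  4 → host 9  [load 9/10]
  4 → host 10 (new)  [load 4/10]
  2 → host 1  [load 10/10]
  1 → host 2  [load 9/10]
10 hosts opened.

10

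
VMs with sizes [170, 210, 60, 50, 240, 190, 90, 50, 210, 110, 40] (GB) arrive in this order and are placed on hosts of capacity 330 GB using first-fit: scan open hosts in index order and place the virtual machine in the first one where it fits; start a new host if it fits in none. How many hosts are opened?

5

  170 → host 1 (new)  [load 170/330]
  210 → host 2 (new)  [load 210/330]
  60 → host 1  [load 230/330]
  50 → host 1  [load 280/330]
  240 → host 3 (new)  [load 240/330]
  190 → host 4 (new)  [load 190/330]
  90 → host 2  [load 300/330]
  50 → host 1  [load 330/330]
  210 → host 5 (new)  [load 210/330]
  110 → host 4  [load 300/330]
  40 → host 3  [load 280/330]
5 hosts opened.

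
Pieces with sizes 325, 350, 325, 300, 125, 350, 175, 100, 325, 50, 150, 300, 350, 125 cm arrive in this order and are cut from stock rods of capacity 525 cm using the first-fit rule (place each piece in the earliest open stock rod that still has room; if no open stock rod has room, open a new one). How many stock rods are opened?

8

  325 → stock rod 1 (new)  [load 325/525]
  350 → stock rod 2 (new)  [load 350/525]
  325 → stock rod 3 (new)  [load 325/525]
  300 → stock rod 4 (new)  [load 300/525]
  125 → stock rod 1  [load 450/525]
  350 → stock rod 5 (new)  [load 350/525]
  175 → stock rod 2  [load 525/525]
  100 → stock rod 3  [load 425/525]
  325 → stock rod 6 (new)  [load 325/525]
  50 → stock rod 1  [load 500/525]
  150 → stock rod 4  [load 450/525]
  300 → stock rod 7 (new)  [load 300/525]
  350 → stock rod 8 (new)  [load 350/525]
  125 → stock rod 5  [load 475/525]
8 stock rods opened.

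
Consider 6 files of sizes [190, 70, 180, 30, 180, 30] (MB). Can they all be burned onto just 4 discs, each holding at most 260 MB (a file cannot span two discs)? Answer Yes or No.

Yes

A valid assignment using 3 discs:
  disc 1: 190 + 70 = 260
  disc 2: 180 + 30 + 30 = 240
  disc 3: 180 = 180
That uses only 3 ≤ 4, so 4 discs are enough.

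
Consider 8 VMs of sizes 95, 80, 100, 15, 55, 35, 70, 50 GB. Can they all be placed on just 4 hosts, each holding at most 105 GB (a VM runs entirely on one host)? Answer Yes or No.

Total = 500 GB; ⌈500/105⌉ = 5.
At least 5 hosts are required, but only 4 are allowed.

No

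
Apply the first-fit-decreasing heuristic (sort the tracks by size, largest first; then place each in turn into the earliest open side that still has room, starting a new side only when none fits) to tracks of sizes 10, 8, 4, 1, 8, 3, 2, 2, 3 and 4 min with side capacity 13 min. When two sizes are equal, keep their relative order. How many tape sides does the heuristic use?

Sorted descending: 10, 8, 8, 4, 4, 3, 3, 2, 2, 1.
  10 → side 1 (new)  [load 10/13]
  8 → side 2 (new)  [load 8/13]
  8 → side 3 (new)  [load 8/13]
  4 → side 2  [load 12/13]
  4 → side 3  [load 12/13]
  3 → side 1  [load 13/13]
  3 → side 4 (new)  [load 3/13]
  2 → side 4  [load 5/13]
  2 → side 4  [load 7/13]
  1 → side 2  [load 13/13]
4 tape sides opened.

4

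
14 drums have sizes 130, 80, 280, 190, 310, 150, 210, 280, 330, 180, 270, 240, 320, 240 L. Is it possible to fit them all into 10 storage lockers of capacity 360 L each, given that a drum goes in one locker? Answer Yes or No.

Total = 3210 L; ⌈3210/360⌉ = 9.
10 drums each exceed half the capacity and cannot share a locker, forcing at least 10 storage lockers.
The bound of 10 does not rule out 10, but exhaustive search shows no assignment into 10 storage lockers of capacity 360 L exists — the minimum is 11.

No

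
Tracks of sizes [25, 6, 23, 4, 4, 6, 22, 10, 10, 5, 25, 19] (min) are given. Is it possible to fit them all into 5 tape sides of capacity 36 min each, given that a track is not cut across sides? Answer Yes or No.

Yes

A valid assignment using 5 tape sides:
  side 1: 25 + 10 = 35
  side 2: 25 + 10 = 35
  side 3: 23 + 6 + 6 = 35
  side 4: 22 + 5 + 4 + 4 = 35
  side 5: 19 = 19
Every load is within 36 min, so 5 tape sides suffice.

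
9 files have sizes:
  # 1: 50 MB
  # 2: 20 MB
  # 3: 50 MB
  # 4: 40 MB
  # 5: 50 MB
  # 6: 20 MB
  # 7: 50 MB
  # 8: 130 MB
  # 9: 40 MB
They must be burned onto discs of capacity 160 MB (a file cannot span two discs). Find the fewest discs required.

Total = 130 + 50 + 50 + 50 + 50 + 40 + 40 + 20 + 20 = 450 MB.
Lower bound: ⌈450/160⌉ = 3 discs.
A packing using 3 discs:
  disc 1: 130 + 20 = 150
  disc 2: 50 + 50 + 50 = 150
  disc 3: 50 + 40 + 40 + 20 = 150
This matches the lower bound, so 3 is optimal.

3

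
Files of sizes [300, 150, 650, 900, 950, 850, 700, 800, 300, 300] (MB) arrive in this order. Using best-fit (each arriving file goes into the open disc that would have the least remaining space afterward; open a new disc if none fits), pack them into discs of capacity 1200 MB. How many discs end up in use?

6

  300 → disc 1 (new)  [load 300/1200]
  150 → disc 1  [load 450/1200]
  650 → disc 1  [load 1100/1200]
  900 → disc 2 (new)  [load 900/1200]
  950 → disc 3 (new)  [load 950/1200]
  850 → disc 4 (new)  [load 850/1200]
  700 → disc 5 (new)  [load 700/1200]
  800 → disc 6 (new)  [load 800/1200]
  300 → disc 2  [load 1200/1200]
  300 → disc 4  [load 1150/1200]
6 discs opened.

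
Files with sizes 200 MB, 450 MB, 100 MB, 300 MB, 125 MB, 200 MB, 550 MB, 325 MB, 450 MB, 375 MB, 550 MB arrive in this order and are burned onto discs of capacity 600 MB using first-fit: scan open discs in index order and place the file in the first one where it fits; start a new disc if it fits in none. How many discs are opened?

  200 → disc 1 (new)  [load 200/600]
  450 → disc 2 (new)  [load 450/600]
  100 → disc 1  [load 300/600]
  300 → disc 1  [load 600/600]
  125 → disc 2  [load 575/600]
  200 → disc 3 (new)  [load 200/600]
  550 → disc 4 (new)  [load 550/600]
  325 → disc 3  [load 525/600]
  450 → disc 5 (new)  [load 450/600]
  375 → disc 6 (new)  [load 375/600]
  550 → disc 7 (new)  [load 550/600]
7 discs opened.

7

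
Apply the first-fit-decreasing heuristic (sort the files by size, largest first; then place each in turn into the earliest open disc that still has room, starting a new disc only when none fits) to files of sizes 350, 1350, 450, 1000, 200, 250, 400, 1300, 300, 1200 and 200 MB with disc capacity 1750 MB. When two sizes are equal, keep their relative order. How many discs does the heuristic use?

Sorted descending: 1350, 1300, 1200, 1000, 450, 400, 350, 300, 250, 200, 200.
  1350 → disc 1 (new)  [load 1350/1750]
  1300 → disc 2 (new)  [load 1300/1750]
  1200 → disc 3 (new)  [load 1200/1750]
  1000 → disc 4 (new)  [load 1000/1750]
  450 → disc 2  [load 1750/1750]
  400 → disc 1  [load 1750/1750]
  350 → disc 3  [load 1550/1750]
  300 → disc 4  [load 1300/1750]
  250 → disc 4  [load 1550/1750]
  200 → disc 3  [load 1750/1750]
  200 → disc 4  [load 1750/1750]
4 discs opened.

4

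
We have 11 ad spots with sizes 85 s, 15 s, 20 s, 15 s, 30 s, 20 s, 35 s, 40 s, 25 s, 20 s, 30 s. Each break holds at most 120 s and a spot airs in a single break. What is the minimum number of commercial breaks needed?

3

Total = 85 + 40 + 35 + 30 + 30 + 25 + 20 + 20 + 20 + 15 + 15 = 335 s.
Lower bound: ⌈335/120⌉ = 3 commercial breaks.
A packing using 3 commercial breaks:
  break 1: 85 + 35 = 120
  break 2: 40 + 30 + 30 + 20 = 120
  break 3: 25 + 20 + 20 + 15 + 15 = 95
This matches the lower bound, so 3 is optimal.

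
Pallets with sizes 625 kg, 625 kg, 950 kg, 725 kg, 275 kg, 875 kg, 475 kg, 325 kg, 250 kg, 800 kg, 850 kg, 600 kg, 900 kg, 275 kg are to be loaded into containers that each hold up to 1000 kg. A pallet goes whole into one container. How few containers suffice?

10

Total = 950 + 900 + 875 + 850 + 800 + 725 + 625 + 625 + 600 + 475 + 325 + 275 + 275 + 250 = 8550 kg.
Lower bound: ⌈8550/1000⌉ = 9 containers.
A packing using 10 containers:
  container 1: 950 = 950
  container 2: 900 = 900
  container 3: 875 = 875
  container 4: 850 = 850
  container 5: 800 = 800
  container 6: 725 + 275 = 1000
  container 7: 625 + 325 = 950
  container 8: 625 + 275 = 900
  container 9: 600 + 250 = 850
  container 10: 475 = 475
No arrangement into 9 containers stays within capacity, so 10 is optimal.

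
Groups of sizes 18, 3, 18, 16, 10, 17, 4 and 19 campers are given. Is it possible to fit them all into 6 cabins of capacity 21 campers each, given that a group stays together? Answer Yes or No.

Yes

A valid assignment using 6 cabins:
  cabin 1: 19 = 19
  cabin 2: 18 + 3 = 21
  cabin 3: 18 = 18
  cabin 4: 17 + 4 = 21
  cabin 5: 16 = 16
  cabin 6: 10 = 10
Every load is within 21 campers, so 6 cabins suffice.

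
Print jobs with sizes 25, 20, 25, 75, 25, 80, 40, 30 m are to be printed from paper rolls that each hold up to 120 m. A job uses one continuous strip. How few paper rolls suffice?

3

Total = 80 + 75 + 40 + 30 + 25 + 25 + 25 + 20 = 320 m.
Lower bound: ⌈320/120⌉ = 3 paper rolls.
A packing using 3 paper rolls:
  roll 1: 80 + 40 = 120
  roll 2: 75 + 30 = 105
  roll 3: 25 + 25 + 25 + 20 = 95
This matches the lower bound, so 3 is optimal.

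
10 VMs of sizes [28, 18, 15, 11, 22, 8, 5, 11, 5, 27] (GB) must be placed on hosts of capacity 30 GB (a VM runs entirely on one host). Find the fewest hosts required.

6

Total = 28 + 27 + 22 + 18 + 15 + 11 + 11 + 8 + 5 + 5 = 150 GB.
Lower bound: ⌈150/30⌉ = 5 hosts.
A packing using 6 hosts:
  host 1: 28 = 28
  host 2: 27 = 27
  host 3: 22 + 8 = 30
  host 4: 18 + 11 = 29
  host 5: 15 + 11 = 26
  host 6: 5 + 5 = 10
No arrangement into 5 hosts stays within capacity, so 6 is optimal.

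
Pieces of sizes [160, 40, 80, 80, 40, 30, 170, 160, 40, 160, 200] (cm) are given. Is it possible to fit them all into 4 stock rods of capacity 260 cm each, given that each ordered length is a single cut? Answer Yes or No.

Total = 1160 cm; ⌈1160/260⌉ = 5.
At least 5 stock rods are required, but only 4 are allowed.

No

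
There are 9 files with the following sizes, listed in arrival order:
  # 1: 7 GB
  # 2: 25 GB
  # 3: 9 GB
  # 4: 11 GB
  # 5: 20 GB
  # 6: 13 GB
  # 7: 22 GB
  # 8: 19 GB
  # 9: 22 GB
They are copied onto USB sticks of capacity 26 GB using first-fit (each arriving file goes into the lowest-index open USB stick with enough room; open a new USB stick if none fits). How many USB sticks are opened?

  7 → USB stick 1 (new)  [load 7/26]
  25 → USB stick 2 (new)  [load 25/26]
  9 → USB stick 1  [load 16/26]
  11 → USB stick 3 (new)  [load 11/26]
  20 → USB stick 4 (new)  [load 20/26]
  13 → USB stick 3  [load 24/26]
  22 → USB stick 5 (new)  [load 22/26]
  19 → USB stick 6 (new)  [load 19/26]
  22 → USB stick 7 (new)  [load 22/26]
7 USB sticks opened.

7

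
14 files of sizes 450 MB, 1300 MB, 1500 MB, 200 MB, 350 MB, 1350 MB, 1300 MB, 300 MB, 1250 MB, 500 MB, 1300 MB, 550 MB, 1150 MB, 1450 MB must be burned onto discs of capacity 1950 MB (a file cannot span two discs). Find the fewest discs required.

8

Total = 1500 + 1450 + 1350 + 1300 + 1300 + 1300 + 1250 + 1150 + 550 + 500 + 450 + 350 + 300 + 200 = 12950 MB.
Lower bound: ⌈12950/1950⌉ = 7 discs.
Also, 8 files each exceed 975 MB, and no two of those can share a disc, so at least 8 discs are needed.
A packing using 8 discs:
  disc 1: 1500 + 450 = 1950
  disc 2: 1450 + 500 = 1950
  disc 3: 1350 + 550 = 1900
  disc 4: 1300 + 350 + 300 = 1950
  disc 5: 1300 + 200 = 1500
  disc 6: 1300 = 1300
  disc 7: 1250 = 1250
  disc 8: 1150 = 1150
This matches the lower bound, so 8 is optimal.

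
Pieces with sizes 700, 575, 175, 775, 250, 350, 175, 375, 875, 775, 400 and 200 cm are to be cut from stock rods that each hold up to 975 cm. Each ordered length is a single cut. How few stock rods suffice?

6

Total = 875 + 775 + 775 + 700 + 575 + 400 + 375 + 350 + 250 + 200 + 175 + 175 = 5625 cm.
Lower bound: ⌈5625/975⌉ = 6 stock rods.
A packing using 6 stock rods:
  stock rod 1: 875 = 875
  stock rod 2: 775 + 200 = 975
  stock rod 3: 775 + 175 = 950
  stock rod 4: 700 + 250 = 950
  stock rod 5: 575 + 400 = 975
  stock rod 6: 375 + 350 + 175 = 900
This matches the lower bound, so 6 is optimal.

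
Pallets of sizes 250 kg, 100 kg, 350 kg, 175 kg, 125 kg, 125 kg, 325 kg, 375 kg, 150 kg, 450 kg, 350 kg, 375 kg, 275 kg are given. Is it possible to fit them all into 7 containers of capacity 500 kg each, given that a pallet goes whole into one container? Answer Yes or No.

Total = 3425 kg; ⌈3425/500⌉ = 7.
The bound of 7 does not rule out 7, but exhaustive search shows no assignment into 7 containers of capacity 500 kg exists — the minimum is 8.

No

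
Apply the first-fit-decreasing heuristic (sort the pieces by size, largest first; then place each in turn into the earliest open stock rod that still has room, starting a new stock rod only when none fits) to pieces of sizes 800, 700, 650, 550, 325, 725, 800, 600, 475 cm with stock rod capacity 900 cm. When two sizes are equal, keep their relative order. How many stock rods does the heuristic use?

8

Sorted descending: 800, 800, 725, 700, 650, 600, 550, 475, 325.
  800 → stock rod 1 (new)  [load 800/900]
  800 → stock rod 2 (new)  [load 800/900]
  725 → stock rod 3 (new)  [load 725/900]
  700 → stock rod 4 (new)  [load 700/900]
  650 → stock rod 5 (new)  [load 650/900]
  600 → stock rod 6 (new)  [load 600/900]
  550 → stock rod 7 (new)  [load 550/900]
  475 → stock rod 8 (new)  [load 475/900]
  325 → stock rod 7  [load 875/900]
8 stock rods opened.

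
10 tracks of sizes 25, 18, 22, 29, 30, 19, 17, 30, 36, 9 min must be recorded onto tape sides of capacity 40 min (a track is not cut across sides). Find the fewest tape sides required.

7

Total = 36 + 30 + 30 + 29 + 25 + 22 + 19 + 18 + 17 + 9 = 235 min.
Lower bound: ⌈235/40⌉ = 6 tape sides.
A packing using 7 tape sides:
  side 1: 36 = 36
  side 2: 30 + 9 = 39
  side 3: 30 = 30
  side 4: 29 = 29
  side 5: 25 = 25
  side 6: 22 + 18 = 40
  side 7: 19 + 17 = 36
No arrangement into 6 tape sides stays within capacity, so 7 is optimal.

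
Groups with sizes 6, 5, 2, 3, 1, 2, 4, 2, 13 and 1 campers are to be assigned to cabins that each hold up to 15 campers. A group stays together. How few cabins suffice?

Total = 13 + 6 + 5 + 4 + 3 + 2 + 2 + 2 + 1 + 1 = 39 campers.
Lower bound: ⌈39/15⌉ = 3 cabins.
A packing using 3 cabins:
  cabin 1: 13 + 2 = 15
  cabin 2: 6 + 5 + 4 = 15
  cabin 3: 3 + 2 + 2 + 1 + 1 = 9
This matches the lower bound, so 3 is optimal.

3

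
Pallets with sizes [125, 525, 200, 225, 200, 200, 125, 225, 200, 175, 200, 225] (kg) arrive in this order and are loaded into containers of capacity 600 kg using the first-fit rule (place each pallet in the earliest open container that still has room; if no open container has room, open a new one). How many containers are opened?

5

  125 → container 1 (new)  [load 125/600]
  525 → container 2 (new)  [load 525/600]
  200 → container 1  [load 325/600]
  225 → container 1  [load 550/600]
  200 → container 3 (new)  [load 200/600]
  200 → container 3  [load 400/600]
  125 → container 3  [load 525/600]
  225 → container 4 (new)  [load 225/600]
  200 → container 4  [load 425/600]
  175 → container 4  [load 600/600]
  200 → container 5 (new)  [load 200/600]
  225 → container 5  [load 425/600]
5 containers opened.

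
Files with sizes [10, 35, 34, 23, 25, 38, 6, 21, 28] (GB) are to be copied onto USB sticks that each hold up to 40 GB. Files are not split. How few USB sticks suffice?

7

Total = 38 + 35 + 34 + 28 + 25 + 23 + 21 + 10 + 6 = 220 GB.
Lower bound: ⌈220/40⌉ = 6 USB sticks.
Also, 7 files each exceed 20 GB, and no two of those can share a USB stick, so at least 7 USB sticks are needed.
A packing using 7 USB sticks:
  USB stick 1: 38 = 38
  USB stick 2: 35 = 35
  USB stick 3: 34 + 6 = 40
  USB stick 4: 28 + 10 = 38
  USB stick 5: 25 = 25
  USB stick 6: 23 = 23
  USB stick 7: 21 = 21
This matches the lower bound, so 7 is optimal.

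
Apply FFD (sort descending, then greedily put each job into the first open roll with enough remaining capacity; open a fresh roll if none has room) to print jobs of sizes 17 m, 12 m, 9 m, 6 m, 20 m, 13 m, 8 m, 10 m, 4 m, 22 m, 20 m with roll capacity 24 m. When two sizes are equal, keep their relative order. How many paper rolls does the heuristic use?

7

Sorted descending: 22, 20, 20, 17, 13, 12, 10, 9, 8, 6, 4.
  22 → roll 1 (new)  [load 22/24]
  20 → roll 2 (new)  [load 20/24]
  20 → roll 3 (new)  [load 20/24]
  17 → roll 4 (new)  [load 17/24]
  13 → roll 5 (new)  [load 13/24]
  12 → roll 6 (new)  [load 12/24]
  10 → roll 5  [load 23/24]
  9 → roll 6  [load 21/24]
  8 → roll 7 (new)  [load 8/24]
  6 → roll 4  [load 23/24]
  4 → roll 2  [load 24/24]
7 paper rolls opened.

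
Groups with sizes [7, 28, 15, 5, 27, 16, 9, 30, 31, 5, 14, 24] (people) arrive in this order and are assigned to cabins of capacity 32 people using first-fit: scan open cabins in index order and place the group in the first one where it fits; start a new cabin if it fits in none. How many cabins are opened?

  7 → cabin 1 (new)  [load 7/32]
  28 → cabin 2 (new)  [load 28/32]
  15 → cabin 1  [load 22/32]
  5 → cabin 1  [load 27/32]
  27 → cabin 3 (new)  [load 27/32]
  16 → cabin 4 (new)  [load 16/32]
  9 → cabin 4  [load 25/32]
  30 → cabin 5 (new)  [load 30/32]
  31 → cabin 6 (new)  [load 31/32]
  5 → cabin 1  [load 32/32]
  14 → cabin 7 (new)  [load 14/32]
  24 → cabin 8 (new)  [load 24/32]
8 cabins opened.

8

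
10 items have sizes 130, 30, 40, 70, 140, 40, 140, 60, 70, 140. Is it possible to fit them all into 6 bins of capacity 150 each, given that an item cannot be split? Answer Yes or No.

Total = 860; ⌈860/150⌉ = 6.
The bound of 6 does not rule out 6, but exhaustive search shows no assignment into 6 bins of capacity 150 exists — the minimum is 7.

No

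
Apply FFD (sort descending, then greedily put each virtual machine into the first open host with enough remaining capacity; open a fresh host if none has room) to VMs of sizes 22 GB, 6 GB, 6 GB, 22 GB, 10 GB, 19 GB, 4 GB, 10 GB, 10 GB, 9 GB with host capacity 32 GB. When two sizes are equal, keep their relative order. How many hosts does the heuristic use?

4

Sorted descending: 22, 22, 19, 10, 10, 10, 9, 6, 6, 4.
  22 → host 1 (new)  [load 22/32]
  22 → host 2 (new)  [load 22/32]
  19 → host 3 (new)  [load 19/32]
  10 → host 1  [load 32/32]
  10 → host 2  [load 32/32]
  10 → host 3  [load 29/32]
  9 → host 4 (new)  [load 9/32]
  6 → host 4  [load 15/32]
  6 → host 4  [load 21/32]
  4 → host 4  [load 25/32]
4 hosts opened.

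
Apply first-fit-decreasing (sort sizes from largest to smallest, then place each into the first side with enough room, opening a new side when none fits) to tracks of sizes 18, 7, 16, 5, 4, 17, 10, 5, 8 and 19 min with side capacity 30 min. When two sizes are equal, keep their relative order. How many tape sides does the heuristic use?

4

Sorted descending: 19, 18, 17, 16, 10, 8, 7, 5, 5, 4.
  19 → side 1 (new)  [load 19/30]
  18 → side 2 (new)  [load 18/30]
  17 → side 3 (new)  [load 17/30]
  16 → side 4 (new)  [load 16/30]
  10 → side 1  [load 29/30]
  8 → side 2  [load 26/30]
  7 → side 3  [load 24/30]
  5 → side 3  [load 29/30]
  5 → side 4  [load 21/30]
  4 → side 2  [load 30/30]
4 tape sides opened.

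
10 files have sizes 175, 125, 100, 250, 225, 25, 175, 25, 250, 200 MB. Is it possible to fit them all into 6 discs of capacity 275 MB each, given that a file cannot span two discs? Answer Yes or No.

Total = 1550 MB; ⌈1550/275⌉ = 6.
The bound of 6 does not rule out 6, but exhaustive search shows no assignment into 6 discs of capacity 275 MB exists — the minimum is 7.

No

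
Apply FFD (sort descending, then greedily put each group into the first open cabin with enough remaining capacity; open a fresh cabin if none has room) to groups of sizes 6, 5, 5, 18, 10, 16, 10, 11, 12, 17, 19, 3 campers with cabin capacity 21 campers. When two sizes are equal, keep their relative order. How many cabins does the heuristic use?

7

Sorted descending: 19, 18, 17, 16, 12, 11, 10, 10, 6, 5, 5, 3.
  19 → cabin 1 (new)  [load 19/21]
  18 → cabin 2 (new)  [load 18/21]
  17 → cabin 3 (new)  [load 17/21]
  16 → cabin 4 (new)  [load 16/21]
  12 → cabin 5 (new)  [load 12/21]
  11 → cabin 6 (new)  [load 11/21]
  10 → cabin 6  [load 21/21]
  10 → cabin 7 (new)  [load 10/21]
  6 → cabin 5  [load 18/21]
  5 → cabin 4  [load 21/21]
  5 → cabin 7  [load 15/21]
  3 → cabin 2  [load 21/21]
7 cabins opened.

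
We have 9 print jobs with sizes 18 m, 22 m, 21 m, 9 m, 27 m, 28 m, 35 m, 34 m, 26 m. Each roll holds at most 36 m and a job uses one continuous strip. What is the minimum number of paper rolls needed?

8

Total = 35 + 34 + 28 + 27 + 26 + 22 + 21 + 18 + 9 = 220 m.
Lower bound: ⌈220/36⌉ = 7 paper rolls.
A packing using 8 paper rolls:
  roll 1: 35 = 35
  roll 2: 34 = 34
  roll 3: 28 = 28
  roll 4: 27 + 9 = 36
  roll 5: 26 = 26
  roll 6: 22 = 22
  roll 7: 21 = 21
  roll 8: 18 = 18
No arrangement into 7 paper rolls stays within capacity, so 8 is optimal.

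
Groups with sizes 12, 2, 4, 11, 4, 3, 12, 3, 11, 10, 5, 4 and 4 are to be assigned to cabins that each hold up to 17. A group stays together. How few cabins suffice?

Total = 12 + 12 + 11 + 11 + 10 + 5 + 4 + 4 + 4 + 4 + 3 + 3 + 2 = 85.
Lower bound: ⌈85/17⌉ = 5 cabins.
A packing using 6 cabins:
  cabin 1: 12 + 5 = 17
  cabin 2: 12 + 4 = 16
  cabin 3: 11 + 4 + 2 = 17
  cabin 4: 11 + 4 = 15
  cabin 5: 10 + 4 + 3 = 17
  cabin 6: 3 = 3
No arrangement into 5 cabins stays within capacity, so 6 is optimal.

6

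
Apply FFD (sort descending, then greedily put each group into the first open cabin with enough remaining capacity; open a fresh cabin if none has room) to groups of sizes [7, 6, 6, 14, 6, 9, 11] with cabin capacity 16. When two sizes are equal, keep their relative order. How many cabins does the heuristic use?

Sorted descending: 14, 11, 9, 7, 6, 6, 6.
  14 → cabin 1 (new)  [load 14/16]
  11 → cabin 2 (new)  [load 11/16]
  9 → cabin 3 (new)  [load 9/16]
  7 → cabin 3  [load 16/16]
  6 → cabin 4 (new)  [load 6/16]
  6 → cabin 4  [load 12/16]
  6 → cabin 5 (new)  [load 6/16]
5 cabins opened.

5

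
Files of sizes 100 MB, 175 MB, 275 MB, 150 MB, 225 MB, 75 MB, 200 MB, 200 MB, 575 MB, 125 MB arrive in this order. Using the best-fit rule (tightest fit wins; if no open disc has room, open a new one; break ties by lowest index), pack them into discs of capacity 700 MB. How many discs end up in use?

3

  100 → disc 1 (new)  [load 100/700]
  175 → disc 1  [load 275/700]
  275 → disc 1  [load 550/700]
  150 → disc 1  [load 700/700]
  225 → disc 2 (new)  [load 225/700]
  75 → disc 2  [load 300/700]
  200 → disc 2  [load 500/700]
  200 → disc 2  [load 700/700]
  575 → disc 3 (new)  [load 575/700]
  125 → disc 3  [load 700/700]
3 discs opened.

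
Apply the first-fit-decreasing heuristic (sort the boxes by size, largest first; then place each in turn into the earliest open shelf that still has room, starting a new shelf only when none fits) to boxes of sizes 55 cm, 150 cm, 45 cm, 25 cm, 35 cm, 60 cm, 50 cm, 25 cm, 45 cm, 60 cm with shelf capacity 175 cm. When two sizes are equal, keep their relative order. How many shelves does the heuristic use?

4

Sorted descending: 150, 60, 60, 55, 50, 45, 45, 35, 25, 25.
  150 → shelf 1 (new)  [load 150/175]
  60 → shelf 2 (new)  [load 60/175]
  60 → shelf 2  [load 120/175]
  55 → shelf 2  [load 175/175]
  50 → shelf 3 (new)  [load 50/175]
  45 → shelf 3  [load 95/175]
  45 → shelf 3  [load 140/175]
  35 → shelf 3  [load 175/175]
  25 → shelf 1  [load 175/175]
  25 → shelf 4 (new)  [load 25/175]
4 shelves opened.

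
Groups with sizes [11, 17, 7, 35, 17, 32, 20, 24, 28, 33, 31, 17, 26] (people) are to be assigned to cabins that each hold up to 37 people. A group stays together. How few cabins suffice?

Total = 35 + 33 + 32 + 31 + 28 + 26 + 24 + 20 + 17 + 17 + 17 + 11 + 7 = 298 people.
Lower bound: ⌈298/37⌉ = 9 cabins.
A packing using 9 cabins:
  cabin 1: 35 = 35
  cabin 2: 33 = 33
  cabin 3: 32 = 32
  cabin 4: 31 = 31
  cabin 5: 28 + 7 = 35
  cabin 6: 26 + 11 = 37
  cabin 7: 24 = 24
  cabin 8: 20 + 17 = 37
  cabin 9: 17 + 17 = 34
This matches the lower bound, so 9 is optimal.

9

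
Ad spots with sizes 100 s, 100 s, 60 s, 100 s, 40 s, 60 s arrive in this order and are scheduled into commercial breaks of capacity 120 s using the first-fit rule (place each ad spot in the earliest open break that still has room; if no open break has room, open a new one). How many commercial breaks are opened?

5

  100 → break 1 (new)  [load 100/120]
  100 → break 2 (new)  [load 100/120]
  60 → break 3 (new)  [load 60/120]
  100 → break 4 (new)  [load 100/120]
  40 → break 3  [load 100/120]
  60 → break 5 (new)  [load 60/120]
5 commercial breaks opened.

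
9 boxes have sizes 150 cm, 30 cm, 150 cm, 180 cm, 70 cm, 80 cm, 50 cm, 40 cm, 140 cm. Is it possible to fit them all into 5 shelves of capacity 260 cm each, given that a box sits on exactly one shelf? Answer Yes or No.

A valid assignment using 4 shelves:
  shelf 1: 180 + 80 = 260
  shelf 2: 150 + 70 + 40 = 260
  shelf 3: 150 + 50 + 30 = 230
  shelf 4: 140 = 140
That uses only 4 ≤ 5, so 5 shelves are enough.

Yes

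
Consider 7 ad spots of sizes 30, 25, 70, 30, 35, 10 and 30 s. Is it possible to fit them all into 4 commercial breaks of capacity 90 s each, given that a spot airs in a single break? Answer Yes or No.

Yes

A valid assignment using 3 commercial breaks:
  break 1: 70 + 10 = 80
  break 2: 35 + 30 + 25 = 90
  break 3: 30 + 30 = 60
That uses only 3 ≤ 4, so 4 commercial breaks are enough.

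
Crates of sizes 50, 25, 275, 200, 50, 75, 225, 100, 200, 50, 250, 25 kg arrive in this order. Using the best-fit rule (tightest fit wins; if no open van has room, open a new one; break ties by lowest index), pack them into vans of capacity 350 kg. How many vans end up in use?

  50 → van 1 (new)  [load 50/350]
  25 → van 1  [load 75/350]
  275 → van 1  [load 350/350]
  200 → van 2 (new)  [load 200/350]
  50 → van 2  [load 250/350]
  75 → van 2  [load 325/350]
  225 → van 3 (new)  [load 225/350]
  100 → van 3  [load 325/350]
  200 → van 4 (new)  [load 200/350]
  50 → van 4  [load 250/350]
  250 → van 5 (new)  [load 250/350]
  25 → van 2  [load 350/350]
5 vans opened.

5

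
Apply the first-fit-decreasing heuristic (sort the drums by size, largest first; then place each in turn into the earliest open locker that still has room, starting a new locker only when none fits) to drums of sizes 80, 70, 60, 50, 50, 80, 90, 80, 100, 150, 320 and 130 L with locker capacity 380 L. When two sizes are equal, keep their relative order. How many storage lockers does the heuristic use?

Sorted descending: 320, 150, 130, 100, 90, 80, 80, 80, 70, 60, 50, 50.
  320 → locker 1 (new)  [load 320/380]
  150 → locker 2 (new)  [load 150/380]
  130 → locker 2  [load 280/380]
  100 → locker 2  [load 380/380]
  90 → locker 3 (new)  [load 90/380]
  80 → locker 3  [load 170/380]
  80 → locker 3  [load 250/380]
  80 → locker 3  [load 330/380]
  70 → locker 4 (new)  [load 70/380]
  60 → locker 1  [load 380/380]
  50 → locker 3  [load 380/380]
  50 → locker 4  [load 120/380]
4 storage lockers opened.

4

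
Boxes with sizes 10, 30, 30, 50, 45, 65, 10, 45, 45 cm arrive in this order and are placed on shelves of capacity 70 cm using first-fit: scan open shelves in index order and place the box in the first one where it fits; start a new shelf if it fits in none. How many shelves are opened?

6

  10 → shelf 1 (new)  [load 10/70]
  30 → shelf 1  [load 40/70]
  30 → shelf 1  [load 70/70]
  50 → shelf 2 (new)  [load 50/70]
  45 → shelf 3 (new)  [load 45/70]
  65 → shelf 4 (new)  [load 65/70]
  10 → shelf 2  [load 60/70]
  45 → shelf 5 (new)  [load 45/70]
  45 → shelf 6 (new)  [load 45/70]
6 shelves opened.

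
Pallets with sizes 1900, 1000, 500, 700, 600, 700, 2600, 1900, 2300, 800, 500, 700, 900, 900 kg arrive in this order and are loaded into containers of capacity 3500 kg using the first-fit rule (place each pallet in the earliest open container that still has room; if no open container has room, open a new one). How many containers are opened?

5

  1900 → container 1 (new)  [load 1900/3500]
  1000 → container 1  [load 2900/3500]
  500 → container 1  [load 3400/3500]
  700 → container 2 (new)  [load 700/3500]
  600 → container 2  [load 1300/3500]
  700 → container 2  [load 2000/3500]
  2600 → container 3 (new)  [load 2600/3500]
  1900 → container 4 (new)  [load 1900/3500]
  2300 → container 5 (new)  [load 2300/3500]
  800 → container 2  [load 2800/3500]
  500 → container 2  [load 3300/3500]
  700 → container 3  [load 3300/3500]
  900 → container 4  [load 2800/3500]
  900 → container 5  [load 3200/3500]
5 containers opened.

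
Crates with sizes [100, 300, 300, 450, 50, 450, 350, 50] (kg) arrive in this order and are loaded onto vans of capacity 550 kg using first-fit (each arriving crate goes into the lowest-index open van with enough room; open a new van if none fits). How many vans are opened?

5

  100 → van 1 (new)  [load 100/550]
  300 → van 1  [load 400/550]
  300 → van 2 (new)  [load 300/550]
  450 → van 3 (new)  [load 450/550]
  50 → van 1  [load 450/550]
  450 → van 4 (new)  [load 450/550]
  350 → van 5 (new)  [load 350/550]
  50 → van 1  [load 500/550]
5 vans opened.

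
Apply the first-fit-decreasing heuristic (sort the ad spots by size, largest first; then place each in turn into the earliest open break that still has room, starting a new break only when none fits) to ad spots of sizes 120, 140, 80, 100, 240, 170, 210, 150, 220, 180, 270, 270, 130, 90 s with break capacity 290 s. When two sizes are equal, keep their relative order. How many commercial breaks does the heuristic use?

Sorted descending: 270, 270, 240, 220, 210, 180, 170, 150, 140, 130, 120, 100, 90, 80.
  270 → break 1 (new)  [load 270/290]
  270 → break 2 (new)  [load 270/290]
  240 → break 3 (new)  [load 240/290]
  220 → break 4 (new)  [load 220/290]
  210 → break 5 (new)  [load 210/290]
  180 → break 6 (new)  [load 180/290]
  170 → break 7 (new)  [load 170/290]
  150 → break 8 (new)  [load 150/290]
  140 → break 8  [load 290/290]
  130 → break 9 (new)  [load 130/290]
  120 → break 7  [load 290/290]
  100 → break 6  [load 280/290]
  90 → break 9  [load 220/290]
  80 → break 5  [load 290/290]
9 commercial breaks opened.

9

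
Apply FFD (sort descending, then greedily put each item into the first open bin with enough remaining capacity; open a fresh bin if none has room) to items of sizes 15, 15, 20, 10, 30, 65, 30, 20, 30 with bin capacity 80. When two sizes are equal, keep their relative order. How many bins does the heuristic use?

3

Sorted descending: 65, 30, 30, 30, 20, 20, 15, 15, 10.
  65 → bin 1 (new)  [load 65/80]
  30 → bin 2 (new)  [load 30/80]
  30 → bin 2  [load 60/80]
  30 → bin 3 (new)  [load 30/80]
  20 → bin 2  [load 80/80]
  20 → bin 3  [load 50/80]
  15 → bin 1  [load 80/80]
  15 → bin 3  [load 65/80]
  10 → bin 3  [load 75/80]
3 bins opened.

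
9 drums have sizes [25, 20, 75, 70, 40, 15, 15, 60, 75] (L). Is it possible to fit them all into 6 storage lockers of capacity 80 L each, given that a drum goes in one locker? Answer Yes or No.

Yes

A valid assignment using 6 storage lockers:
  locker 1: 75 = 75
  locker 2: 75 = 75
  locker 3: 70 = 70
  locker 4: 60 + 20 = 80
  locker 5: 40 + 25 + 15 = 80
  locker 6: 15 = 15
Every load is within 80 L, so 6 storage lockers suffice.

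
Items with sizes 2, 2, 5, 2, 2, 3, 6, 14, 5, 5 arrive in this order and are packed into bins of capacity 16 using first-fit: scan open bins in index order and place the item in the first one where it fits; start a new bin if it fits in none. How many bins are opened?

  2 → bin 1 (new)  [load 2/16]
  2 → bin 1  [load 4/16]
  5 → bin 1  [load 9/16]
  2 → bin 1  [load 11/16]
  2 → bin 1  [load 13/16]
  3 → bin 1  [load 16/16]
  6 → bin 2 (new)  [load 6/16]
  14 → bin 3 (new)  [load 14/16]
  5 → bin 2  [load 11/16]
  5 → bin 2  [load 16/16]
3 bins opened.

3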